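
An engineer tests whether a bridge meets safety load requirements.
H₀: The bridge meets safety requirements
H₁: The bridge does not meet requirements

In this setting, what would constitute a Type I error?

Type I error: rejecting H₀ when it is actually true (false positive).
Type II error: failing to reject H₀ when H₁ is actually true (false negative).

Answer: Unnecessarily closing a safe bridge for repairs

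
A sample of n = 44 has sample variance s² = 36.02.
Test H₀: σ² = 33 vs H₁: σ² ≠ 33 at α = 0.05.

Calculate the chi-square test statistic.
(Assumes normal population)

df = n - 1 = 43
χ² = (n-1)s²/σ₀² = 43×36.02/33 = 46.9352
Critical values: χ²_{0.975,43} = 26.785, χ²_{0.025,43} = 62.990
Rejection region: χ² < 26.785 or χ² > 62.990
Decision: fail to reject H₀

Answer: χ² = 46.9352, fail to reject H₀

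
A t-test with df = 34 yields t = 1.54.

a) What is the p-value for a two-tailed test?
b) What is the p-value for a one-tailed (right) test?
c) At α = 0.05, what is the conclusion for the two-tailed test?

Using t-distribution with df = 34:
a) Two-tailed: p = 2×P(T > 1.54) = 0.1328
b) One-tailed: p = P(T > 1.54) = 0.0664
c) 0.1328 ≥ 0.05, fail to reject H₀

Answer: a) 0.1328, b) 0.0664, c) fail to reject H₀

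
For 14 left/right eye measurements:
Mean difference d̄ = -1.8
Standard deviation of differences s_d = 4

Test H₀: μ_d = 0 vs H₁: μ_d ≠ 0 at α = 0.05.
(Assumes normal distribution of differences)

df = n - 1 = 13
SE = s_d/√n = 4/√14 = 1.0690
t = d̄/SE = -1.8/1.0690 = -1.6838
Critical value: t_{0.025,13} = ±2.160
p-value ≈ 0.1161
Decision: fail to reject H₀

Answer: t = -1.6838, fail to reject H₀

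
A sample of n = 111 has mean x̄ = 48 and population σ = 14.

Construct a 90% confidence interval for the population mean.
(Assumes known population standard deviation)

Confidence level: 90%, α = 0.1
z_0.05 = 1.645
SE = σ/√n = 14/√111 = 1.3288
Margin of error = 1.645 × 1.3288 = 2.1859
CI: x̄ ± margin = 48 ± 2.1859
CI: (45.8141, 50.1859)

Answer: (45.8141, 50.1859)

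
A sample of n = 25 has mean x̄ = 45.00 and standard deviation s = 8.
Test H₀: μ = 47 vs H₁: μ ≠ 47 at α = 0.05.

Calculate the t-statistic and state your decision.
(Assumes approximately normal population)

df = n - 1 = 24
SE = s/√n = 8/√25 = 1.6000
t = (x̄ - μ₀)/SE = (45.00 - 47)/1.6000 = -1.2500
Critical value: t_{0.025,24} = ±2.064
p-value ≈ 0.2234
Decision: fail to reject H₀

Answer: t = -1.2500, fail to reject H₀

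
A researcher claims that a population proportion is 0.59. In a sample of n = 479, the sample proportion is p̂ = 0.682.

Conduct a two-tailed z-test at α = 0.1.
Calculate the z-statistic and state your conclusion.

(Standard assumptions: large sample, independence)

Answer: z = 4.0940, reject H₀

Derivation:
H₀: p = 0.59, H₁: p ≠ 0.59
Standard error: SE = √(p₀(1-p₀)/n) = √(0.59×0.41/479) = 0.022472
z-statistic: z = (p̂ - p₀)/SE = (0.682 - 0.59)/0.022472 = 4.0940
Critical value: z_0.05 = ±1.645
p-value < 0.0001
Decision: reject H₀ at α = 0.1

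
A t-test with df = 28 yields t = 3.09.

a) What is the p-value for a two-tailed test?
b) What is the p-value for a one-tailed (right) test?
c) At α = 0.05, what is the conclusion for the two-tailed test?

Answer: a) 0.0045, b) 0.0022, c) reject H₀

Derivation:
Using t-distribution with df = 28:
a) Two-tailed: p = 2×P(T > 3.09) = 0.0045
b) One-tailed: p = P(T > 3.09) = 0.0022
c) 0.0045 < 0.05, reject H₀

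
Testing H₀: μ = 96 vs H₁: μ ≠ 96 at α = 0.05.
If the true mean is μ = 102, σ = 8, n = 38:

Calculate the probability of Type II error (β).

Answer: β ≈ 0.0039

Derivation:
SE = σ/√n = 8/√38 = 1.2978
Critical values: μ₀ ± z_0.025×SE = 96 ± 1.960×1.2978
Acceptance region: (93.4563, 98.5437)
Under H₁ (μ = 102): z_high = (98.5437 - 102)/1.2978 = -2.6632, z_low = (93.4563 - 102)/1.2978 = -6.5832
β = P(not reject | H₁) = Φ(-2.6632) - Φ(-6.5832) ≈ 0.0039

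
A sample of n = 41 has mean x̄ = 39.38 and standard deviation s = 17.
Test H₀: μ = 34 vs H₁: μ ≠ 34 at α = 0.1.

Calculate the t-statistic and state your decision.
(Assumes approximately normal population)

df = n - 1 = 40
SE = s/√n = 17/√41 = 2.6550
t = (x̄ - μ₀)/SE = (39.38 - 34)/2.6550 = 2.0264
Critical value: t_{0.05,40} = ±1.684
p-value ≈ 0.0494
Decision: reject H₀

Answer: t = 2.0264, reject H₀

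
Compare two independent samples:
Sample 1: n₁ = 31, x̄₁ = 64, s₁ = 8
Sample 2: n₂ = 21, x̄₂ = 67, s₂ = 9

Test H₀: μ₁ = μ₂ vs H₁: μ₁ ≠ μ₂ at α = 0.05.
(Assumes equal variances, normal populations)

Pooled variance: s²_p = [30×8² + 20×9²]/(50) = 70.8000
s_p = 8.4143
SE = s_p×√(1/n₁ + 1/n₂) = 8.4143×√(1/31 + 1/21) = 2.3781
t = (x̄₁ - x̄₂)/SE = (64 - 67)/2.3781 = -1.2615
df = 50, t-critical = ±2.009
Decision: fail to reject H₀

Answer: t = -1.2615, fail to reject H₀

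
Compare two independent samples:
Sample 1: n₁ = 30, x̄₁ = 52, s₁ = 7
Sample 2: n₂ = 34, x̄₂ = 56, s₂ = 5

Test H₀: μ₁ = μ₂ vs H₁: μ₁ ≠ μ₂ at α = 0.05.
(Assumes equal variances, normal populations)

Answer: t = -2.6532, reject H₀

Derivation:
Pooled variance: s²_p = [29×7² + 33×5²]/(62) = 36.2258
s_p = 6.0188
SE = s_p×√(1/n₁ + 1/n₂) = 6.0188×√(1/30 + 1/34) = 1.5076
t = (x̄₁ - x̄₂)/SE = (52 - 56)/1.5076 = -2.6532
df = 62, t-critical = ±1.999
Decision: reject H₀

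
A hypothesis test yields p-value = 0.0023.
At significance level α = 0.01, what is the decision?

Compare p-value to α:
0.0023 < 0.01
Decision: reject H₀

Answer: reject H₀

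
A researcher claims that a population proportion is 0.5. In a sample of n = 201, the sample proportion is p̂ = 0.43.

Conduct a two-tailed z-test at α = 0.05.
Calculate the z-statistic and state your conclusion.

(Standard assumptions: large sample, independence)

Answer: z = -1.9849, reject H₀

Derivation:
H₀: p = 0.5, H₁: p ≠ 0.5
Standard error: SE = √(p₀(1-p₀)/n) = √(0.5×0.5/201) = 0.035267
z-statistic: z = (p̂ - p₀)/SE = (0.43 - 0.5)/0.035267 = -1.9849
Critical value: z_0.025 = ±1.960
p-value = 0.0472
Decision: reject H₀ at α = 0.05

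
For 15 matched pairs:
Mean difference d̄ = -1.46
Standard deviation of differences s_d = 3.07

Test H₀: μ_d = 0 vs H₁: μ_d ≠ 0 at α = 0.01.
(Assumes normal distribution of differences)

df = n - 1 = 14
SE = s_d/√n = 3.07/√15 = 0.7927
t = d̄/SE = -1.46/0.7927 = -1.8418
Critical value: t_{0.005,14} = ±2.977
p-value ≈ 0.0868
Decision: fail to reject H₀

Answer: t = -1.8418, fail to reject H₀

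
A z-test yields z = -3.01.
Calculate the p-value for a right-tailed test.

Answer: p-value ≈ 0.9987

Derivation:
For z = -3.01:
p = P(Z > -3.01) = 1 - Φ(-3.01) = 0.9987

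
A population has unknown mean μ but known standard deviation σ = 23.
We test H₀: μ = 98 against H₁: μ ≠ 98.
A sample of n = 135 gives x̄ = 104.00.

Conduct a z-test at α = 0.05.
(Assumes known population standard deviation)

Standard error: SE = σ/√n = 23/√135 = 1.9795
z-statistic: z = (x̄ - μ₀)/SE = (104.00 - 98)/1.9795 = 3.0311
Critical value: ±1.960
p-value = 0.0024
Decision: reject H₀

Answer: z = 3.0311, reject H₀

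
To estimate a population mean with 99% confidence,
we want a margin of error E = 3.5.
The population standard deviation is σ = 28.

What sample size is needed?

z_0.005 = 2.576
n = (z×σ/E)² = (2.576×28/3.5)²
n = 424.6897
Round up: n = 425

Answer: n = 425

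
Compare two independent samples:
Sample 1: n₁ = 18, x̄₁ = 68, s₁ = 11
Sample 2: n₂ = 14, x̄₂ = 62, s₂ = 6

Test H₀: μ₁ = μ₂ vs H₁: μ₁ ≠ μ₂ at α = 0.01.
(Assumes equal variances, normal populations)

Answer: t = 1.8353, fail to reject H₀

Derivation:
Pooled variance: s²_p = [17×11² + 13×6²]/(30) = 84.1667
s_p = 9.1742
SE = s_p×√(1/n₁ + 1/n₂) = 9.1742×√(1/18 + 1/14) = 3.2692
t = (x̄₁ - x̄₂)/SE = (68 - 62)/3.2692 = 1.8353
df = 30, t-critical = ±2.750
Decision: fail to reject H₀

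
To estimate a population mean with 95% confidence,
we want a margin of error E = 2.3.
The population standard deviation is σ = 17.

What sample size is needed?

Answer: n = 210

Derivation:
z_0.025 = 1.960
n = (z×σ/E)² = (1.960×17/2.3)²
n = 209.8719
Round up: n = 210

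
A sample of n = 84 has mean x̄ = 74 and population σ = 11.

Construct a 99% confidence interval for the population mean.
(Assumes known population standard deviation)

Confidence level: 99%, α = 0.01
z_0.005 = 2.576
SE = σ/√n = 11/√84 = 1.2002
Margin of error = 2.576 × 1.2002 = 3.0917
CI: x̄ ± margin = 74 ± 3.0917
CI: (70.9083, 77.0917)

Answer: (70.9083, 77.0917)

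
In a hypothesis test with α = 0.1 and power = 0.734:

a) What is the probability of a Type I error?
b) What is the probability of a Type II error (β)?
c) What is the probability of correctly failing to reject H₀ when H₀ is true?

Answer: a) 0.1, b) 0.266, c) 0.9

Derivation:
a) Type I error probability = α = 0.1
b) Power = P(reject H₀ | H₁ true) = 1 - β = 0.734, so Type II error probability = β = 1 - Power = 0.266
c) P(fail to reject H₀ | H₀ true) = 1 - α = 0.9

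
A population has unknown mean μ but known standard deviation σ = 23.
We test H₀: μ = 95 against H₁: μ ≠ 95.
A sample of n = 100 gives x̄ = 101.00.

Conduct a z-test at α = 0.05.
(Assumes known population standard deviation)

Standard error: SE = σ/√n = 23/√100 = 2.3000
z-statistic: z = (x̄ - μ₀)/SE = (101.00 - 95)/2.3000 = 2.6087
Critical value: ±1.960
p-value = 0.0091
Decision: reject H₀

Answer: z = 2.6087, reject H₀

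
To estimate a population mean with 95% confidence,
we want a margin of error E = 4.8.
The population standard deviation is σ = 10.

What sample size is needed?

Answer: n = 17

Derivation:
z_0.025 = 1.960
n = (z×σ/E)² = (1.960×10/4.8)²
n = 16.6736
Round up: n = 17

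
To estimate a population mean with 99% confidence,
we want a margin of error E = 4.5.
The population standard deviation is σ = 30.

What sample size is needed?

Answer: n = 295

Derivation:
z_0.005 = 2.576
n = (z×σ/E)² = (2.576×30/4.5)²
n = 294.9234
Round up: n = 295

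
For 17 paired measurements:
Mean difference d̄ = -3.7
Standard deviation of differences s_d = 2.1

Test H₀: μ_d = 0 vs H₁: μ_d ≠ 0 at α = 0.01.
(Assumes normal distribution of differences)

df = n - 1 = 16
SE = s_d/√n = 2.1/√17 = 0.5093
t = d̄/SE = -3.7/0.5093 = -7.2649
Critical value: t_{0.005,16} = ±2.921
p-value < 0.0001
Decision: reject H₀

Answer: t = -7.2649, reject H₀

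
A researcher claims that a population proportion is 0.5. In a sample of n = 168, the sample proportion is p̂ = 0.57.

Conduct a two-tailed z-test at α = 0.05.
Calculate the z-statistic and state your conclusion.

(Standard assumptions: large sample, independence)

Answer: z = 1.8146, fail to reject H₀

Derivation:
H₀: p = 0.5, H₁: p ≠ 0.5
Standard error: SE = √(p₀(1-p₀)/n) = √(0.5×0.5/168) = 0.038576
z-statistic: z = (p̂ - p₀)/SE = (0.57 - 0.5)/0.038576 = 1.8146
Critical value: z_0.025 = ±1.960
p-value = 0.0696
Decision: fail to reject H₀ at α = 0.05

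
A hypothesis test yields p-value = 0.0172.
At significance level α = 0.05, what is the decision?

Compare p-value to α:
0.0172 < 0.05
Decision: reject H₀

Answer: reject H₀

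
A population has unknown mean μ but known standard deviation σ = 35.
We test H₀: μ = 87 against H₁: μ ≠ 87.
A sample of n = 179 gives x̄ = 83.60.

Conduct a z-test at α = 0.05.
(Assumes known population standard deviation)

Standard error: SE = σ/√n = 35/√179 = 2.6160
z-statistic: z = (x̄ - μ₀)/SE = (83.60 - 87)/2.6160 = -1.2997
Critical value: ±1.960
p-value = 0.1937
Decision: fail to reject H₀

Answer: z = -1.2997, fail to reject H₀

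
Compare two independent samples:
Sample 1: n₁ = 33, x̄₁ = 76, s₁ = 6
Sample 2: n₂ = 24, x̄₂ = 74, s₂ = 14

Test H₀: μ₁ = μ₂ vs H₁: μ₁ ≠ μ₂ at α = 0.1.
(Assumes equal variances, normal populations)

Pooled variance: s²_p = [32×6² + 23×14²]/(55) = 102.9091
s_p = 10.1444
SE = s_p×√(1/n₁ + 1/n₂) = 10.1444×√(1/33 + 1/24) = 2.7215
t = (x̄₁ - x̄₂)/SE = (76 - 74)/2.7215 = 0.7349
df = 55, t-critical = ±1.673
Decision: fail to reject H₀

Answer: t = 0.7349, fail to reject H₀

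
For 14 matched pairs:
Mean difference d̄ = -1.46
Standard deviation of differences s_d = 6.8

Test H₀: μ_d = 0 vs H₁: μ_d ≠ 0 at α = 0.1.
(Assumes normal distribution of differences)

Answer: t = -0.8033, fail to reject H₀

Derivation:
df = n - 1 = 13
SE = s_d/√n = 6.8/√14 = 1.8174
t = d̄/SE = -1.46/1.8174 = -0.8033
Critical value: t_{0.05,13} = ±1.771
p-value ≈ 0.4362
Decision: fail to reject H₀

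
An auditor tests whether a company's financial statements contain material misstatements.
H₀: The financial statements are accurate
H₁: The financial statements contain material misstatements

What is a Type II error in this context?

A Type I error (probability α) occurs when we reject a true H₀.
A Type II error (probability β) occurs when we fail to reject a false H₀.

Answer: Failing to detect material misstatements that are actually present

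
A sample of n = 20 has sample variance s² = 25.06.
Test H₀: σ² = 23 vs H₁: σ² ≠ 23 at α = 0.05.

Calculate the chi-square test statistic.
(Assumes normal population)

Answer: χ² = 20.7017, fail to reject H₀

Derivation:
df = n - 1 = 19
χ² = (n-1)s²/σ₀² = 19×25.06/23 = 20.7017
Critical values: χ²_{0.975,19} = 8.907, χ²_{0.025,19} = 32.852
Rejection region: χ² < 8.907 or χ² > 32.852
Decision: fail to reject H₀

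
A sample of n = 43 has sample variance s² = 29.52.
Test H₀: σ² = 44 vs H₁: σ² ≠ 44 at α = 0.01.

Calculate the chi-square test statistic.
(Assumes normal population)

df = n - 1 = 42
χ² = (n-1)s²/σ₀² = 42×29.52/44 = 28.1782
Critical values: χ²_{0.995,42} = 22.138, χ²_{0.005,42} = 69.336
Rejection region: χ² < 22.138 or χ² > 69.336
Decision: fail to reject H₀

Answer: χ² = 28.1782, fail to reject H₀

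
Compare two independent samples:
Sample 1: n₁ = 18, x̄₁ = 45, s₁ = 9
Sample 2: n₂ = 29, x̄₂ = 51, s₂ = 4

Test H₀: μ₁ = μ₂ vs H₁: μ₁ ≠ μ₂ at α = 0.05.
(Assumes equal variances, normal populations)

Pooled variance: s²_p = [17×9² + 28×4²]/(45) = 40.5556
s_p = 6.3683
SE = s_p×√(1/n₁ + 1/n₂) = 6.3683×√(1/18 + 1/29) = 1.9109
t = (x̄₁ - x̄₂)/SE = (45 - 51)/1.9109 = -3.1399
df = 45, t-critical = ±2.014
Decision: reject H₀

Answer: t = -3.1399, reject H₀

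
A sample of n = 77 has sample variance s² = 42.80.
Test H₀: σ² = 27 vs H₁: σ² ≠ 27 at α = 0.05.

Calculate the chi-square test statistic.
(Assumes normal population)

Answer: χ² = 120.4741, reject H₀

Derivation:
df = n - 1 = 76
χ² = (n-1)s²/σ₀² = 76×42.80/27 = 120.4741
Critical values: χ²_{0.975,76} = 53.782, χ²_{0.025,76} = 101.999
Rejection region: χ² < 53.782 or χ² > 101.999
Decision: reject H₀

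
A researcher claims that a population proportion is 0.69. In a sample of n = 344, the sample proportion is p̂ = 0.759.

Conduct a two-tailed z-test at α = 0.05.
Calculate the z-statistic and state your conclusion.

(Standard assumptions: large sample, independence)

H₀: p = 0.69, H₁: p ≠ 0.69
Standard error: SE = √(p₀(1-p₀)/n) = √(0.69×0.31/344) = 0.024936
z-statistic: z = (p̂ - p₀)/SE = (0.759 - 0.69)/0.024936 = 2.7671
Critical value: z_0.025 = ±1.960
p-value = 0.0057
Decision: reject H₀ at α = 0.05

Answer: z = 2.7671, reject H₀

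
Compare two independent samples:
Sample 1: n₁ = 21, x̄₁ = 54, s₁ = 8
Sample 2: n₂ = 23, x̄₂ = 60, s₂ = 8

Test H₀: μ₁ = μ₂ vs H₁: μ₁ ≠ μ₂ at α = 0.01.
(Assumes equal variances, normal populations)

Pooled variance: s²_p = [20×8² + 22×8²]/(42) = 64.0000
s_p = 8.0000
SE = s_p×√(1/n₁ + 1/n₂) = 8.0000×√(1/21 + 1/23) = 2.4146
t = (x̄₁ - x̄₂)/SE = (54 - 60)/2.4146 = -2.4849
df = 42, t-critical = ±2.698
Decision: fail to reject H₀

Answer: t = -2.4849, fail to reject H₀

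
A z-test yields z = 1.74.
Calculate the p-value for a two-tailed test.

For z = 1.74:
p = 2×P(Z > |1.74|) = 2×(1 - Φ(1.74)) = 0.0819

Answer: p-value ≈ 0.0819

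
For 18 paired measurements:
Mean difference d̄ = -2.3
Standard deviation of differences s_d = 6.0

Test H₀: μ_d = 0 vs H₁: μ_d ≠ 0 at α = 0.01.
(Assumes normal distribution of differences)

df = n - 1 = 17
SE = s_d/√n = 6.0/√18 = 1.4142
t = d̄/SE = -2.3/1.4142 = -1.6264
Critical value: t_{0.005,17} = ±2.898
p-value ≈ 0.1223
Decision: fail to reject H₀

Answer: t = -1.6264, fail to reject H₀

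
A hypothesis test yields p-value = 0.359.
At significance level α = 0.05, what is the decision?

Answer: fail to reject H₀

Derivation:
Compare p-value to α:
0.359 ≥ 0.05
Decision: fail to reject H₀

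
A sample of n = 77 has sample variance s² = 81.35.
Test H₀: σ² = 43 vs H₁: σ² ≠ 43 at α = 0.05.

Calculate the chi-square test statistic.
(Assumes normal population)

Answer: χ² = 143.7814, reject H₀

Derivation:
df = n - 1 = 76
χ² = (n-1)s²/σ₀² = 76×81.35/43 = 143.7814
Critical values: χ²_{0.975,76} = 53.782, χ²_{0.025,76} = 101.999
Rejection region: χ² < 53.782 or χ² > 101.999
Decision: reject H₀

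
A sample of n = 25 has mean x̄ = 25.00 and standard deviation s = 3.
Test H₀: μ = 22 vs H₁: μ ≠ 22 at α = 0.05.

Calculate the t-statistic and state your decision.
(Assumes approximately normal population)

df = n - 1 = 24
SE = s/√n = 3/√25 = 0.6000
t = (x̄ - μ₀)/SE = (25.00 - 22)/0.6000 = 5.0000
Critical value: t_{0.025,24} = ±2.064
p-value < 0.0001
Decision: reject H₀

Answer: t = 5.0000, reject H₀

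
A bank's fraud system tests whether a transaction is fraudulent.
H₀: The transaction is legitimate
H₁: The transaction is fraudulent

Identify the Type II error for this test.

A Type I error (probability α) occurs when we reject a true H₀.
A Type II error (probability β) occurs when we fail to reject a false H₀.

Answer: Allowing a fraudulent transaction to go through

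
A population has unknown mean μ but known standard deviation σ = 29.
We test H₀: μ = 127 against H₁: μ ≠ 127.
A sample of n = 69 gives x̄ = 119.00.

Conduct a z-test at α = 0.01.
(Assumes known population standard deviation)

Standard error: SE = σ/√n = 29/√69 = 3.4912
z-statistic: z = (x̄ - μ₀)/SE = (119.00 - 127)/3.4912 = -2.2915
Critical value: ±2.576
p-value = 0.0219
Decision: fail to reject H₀

Answer: z = -2.2915, fail to reject H₀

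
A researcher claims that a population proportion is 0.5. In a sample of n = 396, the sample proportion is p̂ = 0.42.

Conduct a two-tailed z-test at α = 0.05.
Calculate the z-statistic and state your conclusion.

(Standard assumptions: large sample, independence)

H₀: p = 0.5, H₁: p ≠ 0.5
Standard error: SE = √(p₀(1-p₀)/n) = √(0.5×0.5/396) = 0.025126
z-statistic: z = (p̂ - p₀)/SE = (0.42 - 0.5)/0.025126 = -3.1840
Critical value: z_0.025 = ±1.960
p-value = 0.0015
Decision: reject H₀ at α = 0.05

Answer: z = -3.1840, reject H₀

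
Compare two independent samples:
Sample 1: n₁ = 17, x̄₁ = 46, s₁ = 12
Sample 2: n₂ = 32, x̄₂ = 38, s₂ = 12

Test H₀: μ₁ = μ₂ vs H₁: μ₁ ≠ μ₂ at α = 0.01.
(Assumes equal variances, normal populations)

Pooled variance: s²_p = [16×12² + 31×12²]/(47) = 144.0000
s_p = 12.0000
SE = s_p×√(1/n₁ + 1/n₂) = 12.0000×√(1/17 + 1/32) = 3.6015
t = (x̄₁ - x̄₂)/SE = (46 - 38)/3.6015 = 2.2213
df = 47, t-critical = ±2.685
Decision: fail to reject H₀

Answer: t = 2.2213, fail to reject H₀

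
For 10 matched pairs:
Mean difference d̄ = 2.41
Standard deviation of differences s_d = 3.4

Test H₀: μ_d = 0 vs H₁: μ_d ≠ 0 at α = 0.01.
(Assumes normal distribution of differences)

Answer: t = 2.2414, fail to reject H₀

Derivation:
df = n - 1 = 9
SE = s_d/√n = 3.4/√10 = 1.0752
t = d̄/SE = 2.41/1.0752 = 2.2414
Critical value: t_{0.005,9} = ±3.250
p-value ≈ 0.0517
Decision: fail to reject H₀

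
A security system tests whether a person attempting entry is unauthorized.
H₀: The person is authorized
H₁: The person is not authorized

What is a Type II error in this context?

Type I error (α): Rejecting H₀ when H₀ is true
Type II error (β): Failing to reject H₀ when H₁ is true

Answer: Granting entry to an unauthorized person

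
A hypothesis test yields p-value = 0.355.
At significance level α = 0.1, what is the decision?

Answer: fail to reject H₀

Derivation:
Compare p-value to α:
0.355 ≥ 0.1
Decision: fail to reject H₀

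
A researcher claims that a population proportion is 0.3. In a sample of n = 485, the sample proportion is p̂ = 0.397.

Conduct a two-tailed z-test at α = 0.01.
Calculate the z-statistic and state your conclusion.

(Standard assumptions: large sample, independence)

H₀: p = 0.3, H₁: p ≠ 0.3
Standard error: SE = √(p₀(1-p₀)/n) = √(0.3×0.7/485) = 0.020808
z-statistic: z = (p̂ - p₀)/SE = (0.397 - 0.3)/0.020808 = 4.6617
Critical value: z_0.005 = ±2.576
p-value < 0.0001
Decision: reject H₀ at α = 0.01

Answer: z = 4.6617, reject H₀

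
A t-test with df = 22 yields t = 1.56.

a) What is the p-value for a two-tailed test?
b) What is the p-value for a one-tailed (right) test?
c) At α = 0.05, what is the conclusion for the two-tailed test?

Answer: a) 0.1330, b) 0.0665, c) fail to reject H₀

Derivation:
Using t-distribution with df = 22:
a) Two-tailed: p = 2×P(T > 1.56) = 0.1330
b) One-tailed: p = P(T > 1.56) = 0.0665
c) 0.1330 ≥ 0.05, fail to reject H₀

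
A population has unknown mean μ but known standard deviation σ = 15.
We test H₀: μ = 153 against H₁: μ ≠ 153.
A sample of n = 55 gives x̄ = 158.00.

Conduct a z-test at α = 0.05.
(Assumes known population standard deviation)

Answer: z = 2.4721, reject H₀

Derivation:
Standard error: SE = σ/√n = 15/√55 = 2.0226
z-statistic: z = (x̄ - μ₀)/SE = (158.00 - 153)/2.0226 = 2.4721
Critical value: ±1.960
p-value = 0.0134
Decision: reject H₀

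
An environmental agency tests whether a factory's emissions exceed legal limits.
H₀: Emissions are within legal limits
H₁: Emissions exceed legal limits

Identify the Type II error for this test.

Type I error (α): Rejecting H₀ when H₀ is true
Type II error (β): Failing to reject H₀ when H₁ is true

Answer: Failing to cite a factory whose emissions actually exceed the limit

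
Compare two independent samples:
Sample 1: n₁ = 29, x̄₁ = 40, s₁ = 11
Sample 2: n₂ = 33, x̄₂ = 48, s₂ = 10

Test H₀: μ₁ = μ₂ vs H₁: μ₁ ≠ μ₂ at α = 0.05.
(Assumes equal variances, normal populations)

Answer: t = -2.9995, reject H₀

Derivation:
Pooled variance: s²_p = [28×11² + 32×10²]/(60) = 109.8000
s_p = 10.4785
SE = s_p×√(1/n₁ + 1/n₂) = 10.4785×√(1/29 + 1/33) = 2.6671
t = (x̄₁ - x̄₂)/SE = (40 - 48)/2.6671 = -2.9995
df = 60, t-critical = ±2.000
Decision: reject H₀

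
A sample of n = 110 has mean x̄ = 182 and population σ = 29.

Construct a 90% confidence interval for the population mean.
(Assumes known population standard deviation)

Confidence level: 90%, α = 0.1
z_0.05 = 1.645
SE = σ/√n = 29/√110 = 2.7650
Margin of error = 1.645 × 2.7650 = 4.5484
CI: x̄ ± margin = 182 ± 4.5484
CI: (177.4516, 186.5484)

Answer: (177.4516, 186.5484)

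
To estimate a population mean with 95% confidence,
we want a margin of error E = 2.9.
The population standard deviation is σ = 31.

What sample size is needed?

z_0.025 = 1.960
n = (z×σ/E)² = (1.960×31/2.9)²
n = 438.9747
Round up: n = 439

Answer: n = 439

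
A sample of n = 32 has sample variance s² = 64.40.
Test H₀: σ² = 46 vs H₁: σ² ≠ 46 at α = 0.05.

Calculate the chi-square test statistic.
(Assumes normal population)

Answer: χ² = 43.4000, fail to reject H₀

Derivation:
df = n - 1 = 31
χ² = (n-1)s²/σ₀² = 31×64.40/46 = 43.4000
Critical values: χ²_{0.975,31} = 17.539, χ²_{0.025,31} = 48.232
Rejection region: χ² < 17.539 or χ² > 48.232
Decision: fail to reject H₀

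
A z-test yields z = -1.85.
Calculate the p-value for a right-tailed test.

Answer: p-value ≈ 0.9678

Derivation:
For z = -1.85:
p = P(Z > -1.85) = 1 - Φ(-1.85) = 0.9678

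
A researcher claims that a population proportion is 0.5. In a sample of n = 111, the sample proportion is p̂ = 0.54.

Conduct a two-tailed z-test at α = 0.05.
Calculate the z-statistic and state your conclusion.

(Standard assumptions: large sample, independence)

Answer: z = 0.8429, fail to reject H₀

Derivation:
H₀: p = 0.5, H₁: p ≠ 0.5
Standard error: SE = √(p₀(1-p₀)/n) = √(0.5×0.5/111) = 0.047458
z-statistic: z = (p̂ - p₀)/SE = (0.54 - 0.5)/0.047458 = 0.8429
Critical value: z_0.025 = ±1.960
p-value = 0.3993
Decision: fail to reject H₀ at α = 0.05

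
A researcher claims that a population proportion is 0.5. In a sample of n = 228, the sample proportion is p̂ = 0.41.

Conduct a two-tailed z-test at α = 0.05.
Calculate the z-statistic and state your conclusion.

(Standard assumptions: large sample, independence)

H₀: p = 0.5, H₁: p ≠ 0.5
Standard error: SE = √(p₀(1-p₀)/n) = √(0.5×0.5/228) = 0.033113
z-statistic: z = (p̂ - p₀)/SE = (0.41 - 0.5)/0.033113 = -2.7180
Critical value: z_0.025 = ±1.960
p-value = 0.0066
Decision: reject H₀ at α = 0.05

Answer: z = -2.7180, reject H₀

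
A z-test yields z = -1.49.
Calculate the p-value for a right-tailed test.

Answer: p-value ≈ 0.9319

Derivation:
For z = -1.49:
p = P(Z > -1.49) = 1 - Φ(-1.49) = 0.9319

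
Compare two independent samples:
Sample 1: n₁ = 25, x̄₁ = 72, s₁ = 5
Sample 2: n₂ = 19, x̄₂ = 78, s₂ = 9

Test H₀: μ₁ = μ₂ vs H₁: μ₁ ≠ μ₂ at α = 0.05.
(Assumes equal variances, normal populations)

Answer: t = -2.8162, reject H₀

Derivation:
Pooled variance: s²_p = [24×5² + 18×9²]/(42) = 49.0000
s_p = 7.0000
SE = s_p×√(1/n₁ + 1/n₂) = 7.0000×√(1/25 + 1/19) = 2.1305
t = (x̄₁ - x̄₂)/SE = (72 - 78)/2.1305 = -2.8162
df = 42, t-critical = ±2.018
Decision: reject H₀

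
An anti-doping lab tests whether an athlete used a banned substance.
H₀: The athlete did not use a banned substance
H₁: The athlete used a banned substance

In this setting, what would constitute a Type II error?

A Type I error (probability α) occurs when we reject a true H₀.
A Type II error (probability β) occurs when we fail to reject a false H₀.

Answer: Failing to detect doping in an athlete who used a banned substance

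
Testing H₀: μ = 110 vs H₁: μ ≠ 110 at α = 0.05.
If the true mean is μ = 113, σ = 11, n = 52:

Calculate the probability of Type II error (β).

SE = σ/√n = 11/√52 = 1.5254
Critical values: μ₀ ± z_0.025×SE = 110 ± 1.960×1.5254
Acceptance region: (107.0102, 112.9898)
Under H₁ (μ = 113): z_high = (112.9898 - 113)/1.5254 = -0.0067, z_low = (107.0102 - 113)/1.5254 = -3.9267
β = P(not reject | H₁) = Φ(-0.0067) - Φ(-3.9267) ≈ 0.4973

Answer: β ≈ 0.4973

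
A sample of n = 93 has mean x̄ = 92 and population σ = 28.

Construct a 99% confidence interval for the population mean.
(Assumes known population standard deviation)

Confidence level: 99%, α = 0.01
z_0.005 = 2.576
SE = σ/√n = 28/√93 = 2.9035
Margin of error = 2.576 × 2.9035 = 7.4794
CI: x̄ ± margin = 92 ± 7.4794
CI: (84.5206, 99.4794)

Answer: (84.5206, 99.4794)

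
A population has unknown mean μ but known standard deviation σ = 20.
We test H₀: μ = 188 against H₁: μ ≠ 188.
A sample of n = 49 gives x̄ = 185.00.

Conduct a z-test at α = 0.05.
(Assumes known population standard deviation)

Standard error: SE = σ/√n = 20/√49 = 2.8571
z-statistic: z = (x̄ - μ₀)/SE = (185.00 - 188)/2.8571 = -1.0500
Critical value: ±1.960
p-value = 0.2937
Decision: fail to reject H₀

Answer: z = -1.0500, fail to reject H₀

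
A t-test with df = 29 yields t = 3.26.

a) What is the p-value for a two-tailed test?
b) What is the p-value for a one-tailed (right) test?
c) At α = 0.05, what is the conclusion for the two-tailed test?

Using t-distribution with df = 29:
a) Two-tailed: p = 2×P(T > 3.26) = 0.0028
b) One-tailed: p = P(T > 3.26) = 0.0014
c) 0.0028 < 0.05, reject H₀

Answer: a) 0.0028, b) 0.0014, c) reject H₀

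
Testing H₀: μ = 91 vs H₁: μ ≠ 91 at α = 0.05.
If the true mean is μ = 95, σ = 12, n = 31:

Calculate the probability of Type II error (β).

Answer: β ≈ 0.5414

Derivation:
SE = σ/√n = 12/√31 = 2.1553
Critical values: μ₀ ± z_0.025×SE = 91 ± 1.960×2.1553
Acceptance region: (86.7756, 95.2244)
Under H₁ (μ = 95): z_high = (95.2244 - 95)/2.1553 = 0.1041, z_low = (86.7756 - 95)/2.1553 = -3.8159
β = P(not reject | H₁) = Φ(0.1041) - Φ(-3.8159) ≈ 0.5414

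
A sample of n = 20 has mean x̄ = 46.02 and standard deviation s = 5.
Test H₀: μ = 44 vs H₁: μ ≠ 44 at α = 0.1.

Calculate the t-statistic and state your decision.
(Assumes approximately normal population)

Answer: t = 1.8068, reject H₀

Derivation:
df = n - 1 = 19
SE = s/√n = 5/√20 = 1.1180
t = (x̄ - μ₀)/SE = (46.02 - 44)/1.1180 = 1.8068
Critical value: t_{0.05,19} = ±1.729
p-value ≈ 0.0867
Decision: reject H₀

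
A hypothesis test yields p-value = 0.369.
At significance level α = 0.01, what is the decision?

Compare p-value to α:
0.369 ≥ 0.01
Decision: fail to reject H₀

Answer: fail to reject H₀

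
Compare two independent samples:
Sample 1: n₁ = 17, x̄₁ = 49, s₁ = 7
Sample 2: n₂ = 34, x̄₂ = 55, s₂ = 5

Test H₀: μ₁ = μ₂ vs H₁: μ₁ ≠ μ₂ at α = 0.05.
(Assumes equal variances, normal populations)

Pooled variance: s²_p = [16×7² + 33×5²]/(49) = 32.8367
s_p = 5.7303
SE = s_p×√(1/n₁ + 1/n₂) = 5.7303×√(1/17 + 1/34) = 1.7022
t = (x̄₁ - x̄₂)/SE = (49 - 55)/1.7022 = -3.5249
df = 49, t-critical = ±2.010
Decision: reject H₀

Answer: t = -3.5249, reject H₀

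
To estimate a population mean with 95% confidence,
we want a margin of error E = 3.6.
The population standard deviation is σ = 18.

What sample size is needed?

Answer: n = 97

Derivation:
z_0.025 = 1.960
n = (z×σ/E)² = (1.960×18/3.6)²
n = 96.0400
Round up: n = 97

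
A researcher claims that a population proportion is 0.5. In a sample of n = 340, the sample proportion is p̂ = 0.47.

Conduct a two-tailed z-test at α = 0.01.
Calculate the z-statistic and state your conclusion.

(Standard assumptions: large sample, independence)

H₀: p = 0.5, H₁: p ≠ 0.5
Standard error: SE = √(p₀(1-p₀)/n) = √(0.5×0.5/340) = 0.027116
z-statistic: z = (p̂ - p₀)/SE = (0.47 - 0.5)/0.027116 = -1.1064
Critical value: z_0.005 = ±2.576
p-value = 0.2686
Decision: fail to reject H₀ at α = 0.01

Answer: z = -1.1064, fail to reject H₀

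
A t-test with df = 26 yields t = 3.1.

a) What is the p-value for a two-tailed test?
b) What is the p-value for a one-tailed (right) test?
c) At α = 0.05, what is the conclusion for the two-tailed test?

Using t-distribution with df = 26:
a) Two-tailed: p = 2×P(T > 3.1) = 0.0046
b) One-tailed: p = P(T > 3.1) = 0.0023
c) 0.0046 < 0.05, reject H₀

Answer: a) 0.0046, b) 0.0023, c) reject H₀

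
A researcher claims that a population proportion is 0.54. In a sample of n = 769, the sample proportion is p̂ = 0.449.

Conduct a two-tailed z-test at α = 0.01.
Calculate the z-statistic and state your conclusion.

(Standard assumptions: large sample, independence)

H₀: p = 0.54, H₁: p ≠ 0.54
Standard error: SE = √(p₀(1-p₀)/n) = √(0.54×0.46/769) = 0.017973
z-statistic: z = (p̂ - p₀)/SE = (0.449 - 0.54)/0.017973 = -5.0632
Critical value: z_0.005 = ±2.576
p-value < 0.0001
Decision: reject H₀ at α = 0.01

Answer: z = -5.0632, reject H₀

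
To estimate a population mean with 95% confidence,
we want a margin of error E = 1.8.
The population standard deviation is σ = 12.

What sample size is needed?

z_0.025 = 1.960
n = (z×σ/E)² = (1.960×12/1.8)²
n = 170.7378
Round up: n = 171

Answer: n = 171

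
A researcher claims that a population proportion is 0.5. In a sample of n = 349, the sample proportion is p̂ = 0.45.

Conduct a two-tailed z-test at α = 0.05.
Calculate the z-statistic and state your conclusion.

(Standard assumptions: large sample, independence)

Answer: z = -1.8682, fail to reject H₀

Derivation:
H₀: p = 0.5, H₁: p ≠ 0.5
Standard error: SE = √(p₀(1-p₀)/n) = √(0.5×0.5/349) = 0.026764
z-statistic: z = (p̂ - p₀)/SE = (0.45 - 0.5)/0.026764 = -1.8682
Critical value: z_0.025 = ±1.960
p-value = 0.0617
Decision: fail to reject H₀ at α = 0.05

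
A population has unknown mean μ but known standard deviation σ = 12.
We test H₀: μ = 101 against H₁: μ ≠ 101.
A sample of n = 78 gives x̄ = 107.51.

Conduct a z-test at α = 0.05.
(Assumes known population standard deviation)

Standard error: SE = σ/√n = 12/√78 = 1.3587
z-statistic: z = (x̄ - μ₀)/SE = (107.51 - 101)/1.3587 = 4.7913
Critical value: ±1.960
p-value < 0.0001
Decision: reject H₀

Answer: z = 4.7913, reject H₀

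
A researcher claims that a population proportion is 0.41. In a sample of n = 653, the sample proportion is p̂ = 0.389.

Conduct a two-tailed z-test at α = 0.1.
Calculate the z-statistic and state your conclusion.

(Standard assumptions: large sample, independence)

H₀: p = 0.41, H₁: p ≠ 0.41
Standard error: SE = √(p₀(1-p₀)/n) = √(0.41×0.59/653) = 0.019247
z-statistic: z = (p̂ - p₀)/SE = (0.389 - 0.41)/0.019247 = -1.0911
Critical value: z_0.05 = ±1.645
p-value = 0.2752
Decision: fail to reject H₀ at α = 0.1

Answer: z = -1.0911, fail to reject H₀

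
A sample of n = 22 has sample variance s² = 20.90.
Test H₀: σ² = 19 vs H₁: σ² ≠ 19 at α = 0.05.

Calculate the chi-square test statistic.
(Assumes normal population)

Answer: χ² = 23.1000, fail to reject H₀

Derivation:
df = n - 1 = 21
χ² = (n-1)s²/σ₀² = 21×20.90/19 = 23.1000
Critical values: χ²_{0.975,21} = 10.283, χ²_{0.025,21} = 35.479
Rejection region: χ² < 10.283 or χ² > 35.479
Decision: fail to reject H₀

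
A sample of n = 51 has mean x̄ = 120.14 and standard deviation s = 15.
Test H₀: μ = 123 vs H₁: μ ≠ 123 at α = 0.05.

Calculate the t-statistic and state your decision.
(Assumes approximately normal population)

df = n - 1 = 50
SE = s/√n = 15/√51 = 2.1004
t = (x̄ - μ₀)/SE = (120.14 - 123)/2.1004 = -1.3616
Critical value: t_{0.025,50} = ±2.009
p-value ≈ 0.1794
Decision: fail to reject H₀

Answer: t = -1.3616, fail to reject H₀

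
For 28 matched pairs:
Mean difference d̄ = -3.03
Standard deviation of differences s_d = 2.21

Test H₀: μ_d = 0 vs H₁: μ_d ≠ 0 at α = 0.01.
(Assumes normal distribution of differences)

df = n - 1 = 27
SE = s_d/√n = 2.21/√28 = 0.4177
t = d̄/SE = -3.03/0.4177 = -7.2540
Critical value: t_{0.005,27} = ±2.771
p-value < 0.0001
Decision: reject H₀

Answer: t = -7.2540, reject H₀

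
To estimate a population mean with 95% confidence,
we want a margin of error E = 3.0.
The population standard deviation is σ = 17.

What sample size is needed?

Answer: n = 124

Derivation:
z_0.025 = 1.960
n = (z×σ/E)² = (1.960×17/3.0)²
n = 123.3580
Round up: n = 124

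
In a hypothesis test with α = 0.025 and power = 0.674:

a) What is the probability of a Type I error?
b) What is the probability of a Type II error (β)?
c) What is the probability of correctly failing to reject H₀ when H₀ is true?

Answer: a) 0.025, b) 0.326, c) 0.975

Derivation:
a) Type I error probability = α = 0.025
b) Power = P(reject H₀ | H₁ true) = 1 - β = 0.674, so Type II error probability = β = 1 - Power = 0.326
c) P(fail to reject H₀ | H₀ true) = 1 - α = 0.975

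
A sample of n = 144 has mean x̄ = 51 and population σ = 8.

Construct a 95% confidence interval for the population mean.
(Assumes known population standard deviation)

Confidence level: 95%, α = 0.05
z_0.025 = 1.960
SE = σ/√n = 8/√144 = 0.6667
Margin of error = 1.960 × 0.6667 = 1.3067
CI: x̄ ± margin = 51 ± 1.3067
CI: (49.6933, 52.3067)

Answer: (49.6933, 52.3067)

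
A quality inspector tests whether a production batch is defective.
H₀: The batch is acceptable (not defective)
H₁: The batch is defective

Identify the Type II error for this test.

Answer: Shipping a defective batch to customers

Derivation:
A Type I error (probability α) occurs when we reject a true H₀.
A Type II error (probability β) occurs when we fail to reject a false H₀.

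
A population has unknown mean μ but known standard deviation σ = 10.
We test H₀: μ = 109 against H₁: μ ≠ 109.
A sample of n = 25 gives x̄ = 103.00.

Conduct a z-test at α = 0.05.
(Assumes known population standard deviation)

Answer: z = -3.0000, reject H₀

Derivation:
Standard error: SE = σ/√n = 10/√25 = 2.0000
z-statistic: z = (x̄ - μ₀)/SE = (103.00 - 109)/2.0000 = -3.0000
Critical value: ±1.960
p-value = 0.0027
Decision: reject H₀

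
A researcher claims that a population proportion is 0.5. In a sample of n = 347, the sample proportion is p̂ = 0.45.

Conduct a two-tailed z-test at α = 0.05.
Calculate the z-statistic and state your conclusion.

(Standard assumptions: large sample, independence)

H₀: p = 0.5, H₁: p ≠ 0.5
Standard error: SE = √(p₀(1-p₀)/n) = √(0.5×0.5/347) = 0.026841
z-statistic: z = (p̂ - p₀)/SE = (0.45 - 0.5)/0.026841 = -1.8628
Critical value: z_0.025 = ±1.960
p-value = 0.0625
Decision: fail to reject H₀ at α = 0.05

Answer: z = -1.8628, fail to reject H₀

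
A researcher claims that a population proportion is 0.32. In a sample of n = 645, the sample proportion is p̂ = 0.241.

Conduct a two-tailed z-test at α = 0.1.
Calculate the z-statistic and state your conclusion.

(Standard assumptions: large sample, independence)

Answer: z = -4.3012, reject H₀

Derivation:
H₀: p = 0.32, H₁: p ≠ 0.32
Standard error: SE = √(p₀(1-p₀)/n) = √(0.32×0.68/645) = 0.018367
z-statistic: z = (p̂ - p₀)/SE = (0.241 - 0.32)/0.018367 = -4.3012
Critical value: z_0.05 = ±1.645
p-value < 0.0001
Decision: reject H₀ at α = 0.1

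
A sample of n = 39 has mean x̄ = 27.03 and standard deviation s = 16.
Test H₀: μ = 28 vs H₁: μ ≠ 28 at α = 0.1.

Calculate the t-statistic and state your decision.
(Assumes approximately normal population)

Answer: t = -0.3786, fail to reject H₀

Derivation:
df = n - 1 = 38
SE = s/√n = 16/√39 = 2.5621
t = (x̄ - μ₀)/SE = (27.03 - 28)/2.5621 = -0.3786
Critical value: t_{0.05,38} = ±1.686
p-value ≈ 0.7071
Decision: fail to reject H₀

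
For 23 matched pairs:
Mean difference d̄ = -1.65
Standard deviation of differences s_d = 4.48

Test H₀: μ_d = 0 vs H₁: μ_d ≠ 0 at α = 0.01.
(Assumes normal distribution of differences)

df = n - 1 = 22
SE = s_d/√n = 4.48/√23 = 0.9341
t = d̄/SE = -1.65/0.9341 = -1.7664
Critical value: t_{0.005,22} = ±2.819
p-value ≈ 0.0912
Decision: fail to reject H₀

Answer: t = -1.7664, fail to reject H₀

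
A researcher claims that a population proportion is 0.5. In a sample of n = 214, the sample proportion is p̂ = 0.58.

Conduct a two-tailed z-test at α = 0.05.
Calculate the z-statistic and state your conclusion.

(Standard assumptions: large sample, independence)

Answer: z = 2.3406, reject H₀

Derivation:
H₀: p = 0.5, H₁: p ≠ 0.5
Standard error: SE = √(p₀(1-p₀)/n) = √(0.5×0.5/214) = 0.034179
z-statistic: z = (p̂ - p₀)/SE = (0.58 - 0.5)/0.034179 = 2.3406
Critical value: z_0.025 = ±1.960
p-value = 0.0193
Decision: reject H₀ at α = 0.05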